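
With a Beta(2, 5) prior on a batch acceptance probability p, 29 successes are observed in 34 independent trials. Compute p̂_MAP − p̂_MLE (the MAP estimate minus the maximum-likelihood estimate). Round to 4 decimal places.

MAP − MLE = -0.0837

Posterior is Beta(31, 10); MAP = (31−1)/(41−2) = 30/39 ≈ 0.76923.
MLE ignores the prior: p̂_MLE = k/n = 29/34 ≈ 0.85294.
Difference = 30/39 − 29/34 = -37/442 ≈ -0.0837.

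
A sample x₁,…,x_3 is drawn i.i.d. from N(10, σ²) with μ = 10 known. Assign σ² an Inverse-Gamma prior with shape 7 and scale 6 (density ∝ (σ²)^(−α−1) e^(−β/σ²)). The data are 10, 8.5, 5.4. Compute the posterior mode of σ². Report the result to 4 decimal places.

σ̂²_MAP = 1.8637

Sum of squared deviations about the known mean: SS = (10−10)² + (8.5−10)² + (5.4−10)² = 23.41.
The Normal likelihood contributes (σ²)^(−n/2) exp(−SS/(2σ²)), so the posterior is Inverse-Gamma(α + n/2, β + SS/2) = Inverse-Gamma(8.5, 17.705).
The mode of Inverse-Gamma(a, b) is b/(a+1) = 17.705/9.5 ≈ 1.8637.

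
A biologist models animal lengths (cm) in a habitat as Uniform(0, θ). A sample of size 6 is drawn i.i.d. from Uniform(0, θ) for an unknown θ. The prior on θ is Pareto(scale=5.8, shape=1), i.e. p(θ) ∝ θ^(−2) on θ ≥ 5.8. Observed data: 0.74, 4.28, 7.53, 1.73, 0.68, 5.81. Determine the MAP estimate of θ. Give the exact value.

θ̂_MAP = 7.53

The Uniform(0, θ) likelihood is θ^(−n) for θ ≥ max(xᵢ), zero otherwise. Here max(xᵢ) = 7.53.
Posterior ∝ θ^(−2) · θ^(−6) = θ^(−8) on θ ≥ max(5.8, 7.53) = 7.53.
This density is strictly decreasing in θ, so the posterior mode lies at the lower boundary of the support.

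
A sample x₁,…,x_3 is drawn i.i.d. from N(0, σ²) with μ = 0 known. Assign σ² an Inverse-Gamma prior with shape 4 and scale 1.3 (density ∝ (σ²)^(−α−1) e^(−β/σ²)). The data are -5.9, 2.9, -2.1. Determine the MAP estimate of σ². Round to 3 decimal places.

Sum of squared deviations about the known mean: SS = (-5.9−0)² + (2.9−0)² + (-2.1−0)² = 47.63.
The Normal likelihood contributes (σ²)^(−n/2) exp(−SS/(2σ²)), so the posterior is Inverse-Gamma(α + n/2, β + SS/2) = Inverse-Gamma(5.5, 25.115).
The mode of Inverse-Gamma(a, b) is b/(a+1) = 25.115/6.5 ≈ 3.864.

σ̂²_MAP = 3.864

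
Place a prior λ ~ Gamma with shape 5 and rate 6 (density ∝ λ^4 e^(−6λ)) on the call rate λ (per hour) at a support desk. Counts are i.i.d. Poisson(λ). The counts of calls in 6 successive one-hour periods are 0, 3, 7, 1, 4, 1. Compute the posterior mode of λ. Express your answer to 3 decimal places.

Σxᵢ = 0+3+7+1+4+1 = 16, with n = 6.
Posterior ∝ λ^4e^(−6λ) · λ^16e^(−6λ) = λ^20e^(−12λ), i.e. Gamma(shape=21, rate=12).
The mode of a Gamma(a, b) with a ≥ 1 (shape–rate) is (a−1)/b = 20/12 ≈ 1.667.

λ̂_MAP = 1.667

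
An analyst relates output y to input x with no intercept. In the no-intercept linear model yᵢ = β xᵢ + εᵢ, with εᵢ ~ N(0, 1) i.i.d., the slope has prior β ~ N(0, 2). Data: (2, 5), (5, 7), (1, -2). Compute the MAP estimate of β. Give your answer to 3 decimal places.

log p(β | y) = −Σ(yᵢ − βxᵢ)²/(2·1) − β²/(2·2) + const.
Setting the derivative to zero: Σxᵢ(yᵢ − βxᵢ)/1 − β/2 = 0, so β = Σxᵢyᵢ / (Σxᵢ² + σ²/τ²).
Σxᵢyᵢ = 2·5 + 5·7 + 1·(-2) = 43; Σxᵢ² = 30; σ²/τ² = 0.5.
β̂_MAP = 43 / (30 + 0.5) = 43/30.5 ≈ 1.410.

β̂_MAP = 1.410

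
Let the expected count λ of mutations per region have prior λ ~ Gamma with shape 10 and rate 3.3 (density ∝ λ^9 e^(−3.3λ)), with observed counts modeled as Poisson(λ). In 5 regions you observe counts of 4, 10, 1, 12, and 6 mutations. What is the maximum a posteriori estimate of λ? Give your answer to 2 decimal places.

Σxᵢ = 4+10+1+12+6 = 33, with n = 5.
Posterior ∝ λ^9e^(−3.3λ) · λ^33e^(−5λ) = λ^42e^(−8.3λ), i.e. Gamma(shape=43, rate=8.3).
The mode of a Gamma(a, b) with a ≥ 1 (shape–rate) is (a−1)/b = 42/8.3 ≈ 5.06.

λ̂_MAP = 5.06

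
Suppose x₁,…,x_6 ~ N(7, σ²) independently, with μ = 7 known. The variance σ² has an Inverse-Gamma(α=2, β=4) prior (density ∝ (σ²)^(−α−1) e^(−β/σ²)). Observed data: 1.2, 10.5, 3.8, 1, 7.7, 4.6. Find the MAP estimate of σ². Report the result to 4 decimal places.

σ̂²_MAP = 8.8650

Sum of squared deviations about the known mean: SS = (1.2−7)² + (10.5−7)² + (3.8−7)² + (1−7)² + (7.7−7)² + (4.6−7)² = 98.38.
The Normal likelihood contributes (σ²)^(−n/2) exp(−SS/(2σ²)), so the posterior is Inverse-Gamma(α + n/2, β + SS/2) = Inverse-Gamma(5, 53.19).
The mode of Inverse-Gamma(a, b) is b/(a+1) = 53.19/6 ≈ 8.8650.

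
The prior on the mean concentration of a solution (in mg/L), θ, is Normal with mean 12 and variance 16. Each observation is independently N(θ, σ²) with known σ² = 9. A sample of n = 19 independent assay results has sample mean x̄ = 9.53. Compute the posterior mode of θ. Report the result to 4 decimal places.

n = 19, x̄ = 9.53.
For a Normal prior and Normal likelihood with known variance, the posterior is Normal; its mode equals its mean, the precision-weighted average.
Prior precision 1/σ₀² = 1/16 = 0.0625; data precision n/σ² = 19/9.
θ̂ = (0.0625·12 + (19/9)·9.53) / (0.0625 + 19/9) = (9391/450)/(313/144) = 75128/7825 ≈ 9.6010.

θ̂_MAP = 9.6010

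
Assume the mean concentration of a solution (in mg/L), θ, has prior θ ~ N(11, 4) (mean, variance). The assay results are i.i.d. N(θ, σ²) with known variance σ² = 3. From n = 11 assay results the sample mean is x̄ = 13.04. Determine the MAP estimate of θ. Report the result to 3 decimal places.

θ̂_MAP = 12.910

n = 11, x̄ = 13.04.
For a Normal prior and Normal likelihood with known variance, the posterior is Normal; its mode equals its mean, the precision-weighted average.
Prior precision 1/σ₀² = 1/4 = 0.25; data precision n/σ² = 11/3.
θ̂ = (0.25·11 + (11/3)·13.04) / (0.25 + 11/3) = (15169/300)/(47/12) = 15169/1175 ≈ 12.910.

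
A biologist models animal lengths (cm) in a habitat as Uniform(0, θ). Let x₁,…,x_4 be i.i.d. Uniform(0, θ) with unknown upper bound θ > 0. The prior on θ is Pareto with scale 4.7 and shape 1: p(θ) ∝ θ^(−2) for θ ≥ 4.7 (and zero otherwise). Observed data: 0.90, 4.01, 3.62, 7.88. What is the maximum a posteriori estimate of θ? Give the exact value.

The Uniform(0, θ) likelihood is θ^(−n) for θ ≥ max(xᵢ), zero otherwise. Here max(xᵢ) = 7.88.
Posterior ∝ θ^(−2) · θ^(−4) = θ^(−6) on θ ≥ max(4.7, 7.88) = 7.88.
This density is strictly decreasing in θ, so the posterior mode lies at the lower boundary of the support.

θ̂_MAP = 7.88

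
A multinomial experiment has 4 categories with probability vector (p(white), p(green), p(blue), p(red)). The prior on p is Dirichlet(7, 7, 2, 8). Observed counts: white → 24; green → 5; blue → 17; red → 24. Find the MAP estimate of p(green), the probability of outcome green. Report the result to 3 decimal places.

MAP estimate of p(green) = 0.122

The posterior is Dirichlet(αᵢ + nᵢ) = Dirichlet(31, 12, 19, 32).
For a Dirichlet(a₁,…,a_K) with all aᵢ > 1, the mode has j-th component (aⱼ − 1)/(Σaᵢ − K).
Here Σaᵢ = 94 and K = 4, so p(green) = (12 − 1)/(94 − 4) = 11/90 ≈ 0.122.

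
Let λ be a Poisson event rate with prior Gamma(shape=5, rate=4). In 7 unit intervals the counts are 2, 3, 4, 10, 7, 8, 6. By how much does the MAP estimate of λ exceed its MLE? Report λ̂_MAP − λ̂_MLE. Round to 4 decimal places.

Σxᵢ = 40. Posterior is Gamma(45, 11); MAP = (45−1)/11 = 44/11 ≈ 4.00000.
MLE = x̄ = 40/7 ≈ 5.71429.
Difference = 44/11 − 40/7 = -12/7 ≈ -1.7143.

MAP − MLE = -1.7143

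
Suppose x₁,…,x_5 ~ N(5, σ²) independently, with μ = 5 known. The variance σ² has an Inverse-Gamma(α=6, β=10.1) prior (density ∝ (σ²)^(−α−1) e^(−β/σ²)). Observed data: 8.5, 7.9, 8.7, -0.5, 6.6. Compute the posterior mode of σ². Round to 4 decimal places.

σ̂²_MAP = 4.5979

Sum of squared deviations about the known mean: SS = (8.5−5)² + (7.9−5)² + (8.7−5)² + (-0.5−5)² + (6.6−5)² = 67.16.
The Normal likelihood contributes (σ²)^(−n/2) exp(−SS/(2σ²)), so the posterior is Inverse-Gamma(α + n/2, β + SS/2) = Inverse-Gamma(8.5, 43.68).
The mode of Inverse-Gamma(a, b) is b/(a+1) = 43.68/9.5 ≈ 4.5979.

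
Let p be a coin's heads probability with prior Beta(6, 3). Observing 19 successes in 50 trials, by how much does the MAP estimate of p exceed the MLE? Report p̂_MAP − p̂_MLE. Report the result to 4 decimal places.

MAP − MLE = 0.0411

Posterior is Beta(25, 34); MAP = (25−1)/(59−2) = 24/57 ≈ 0.42105.
MLE ignores the prior: p̂_MLE = k/n = 19/50 ≈ 0.38000.
Difference = 24/57 − 19/50 = 39/950 ≈ 0.0411.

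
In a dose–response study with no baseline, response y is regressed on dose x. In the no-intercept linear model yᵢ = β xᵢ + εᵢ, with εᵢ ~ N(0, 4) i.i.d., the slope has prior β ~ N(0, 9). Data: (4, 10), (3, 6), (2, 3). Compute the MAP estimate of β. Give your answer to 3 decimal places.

β̂_MAP = 2.174

log p(β | y) = −Σ(yᵢ − βxᵢ)²/(2·4) − β²/(2·9) + const.
Setting the derivative to zero: Σxᵢ(yᵢ − βxᵢ)/4 − β/9 = 0, so β = Σxᵢyᵢ / (Σxᵢ² + σ²/τ²).
Σxᵢyᵢ = 4·10 + 3·6 + 2·3 = 64; Σxᵢ² = 29; σ²/τ² = 4/9.
β̂_MAP = 64 / (29 + 4/9) = 64/(265/9) = 576/265 ≈ 2.174.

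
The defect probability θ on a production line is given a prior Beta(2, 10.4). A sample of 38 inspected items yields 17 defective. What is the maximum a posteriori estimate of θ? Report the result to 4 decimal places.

Prior: Beta(2, 10.4).
Data: 17 successes in 38 trials. The binomial likelihood contributes θ^17(1−θ)^21, so the posterior is Beta(2+17, 10.4+21) = Beta(19, 31.4).
For Beta(a, b) with a, b > 1 the mode is (a−1)/(a+b−2) = 18/48.4 ≈ 0.3719.

θ̂_MAP = 0.3719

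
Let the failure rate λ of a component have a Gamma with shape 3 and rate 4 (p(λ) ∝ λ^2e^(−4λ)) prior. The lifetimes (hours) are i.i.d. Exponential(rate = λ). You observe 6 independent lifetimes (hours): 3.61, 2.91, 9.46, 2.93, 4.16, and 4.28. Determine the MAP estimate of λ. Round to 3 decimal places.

The Exponential(rate=λ) likelihood is ∝ λ^n e^(−λΣtᵢ). Here n = 6 and Σtᵢ = 3.61 + 2.91 + 9.46 + 2.93 + 4.16 + 4.28 = 27.35.
Posterior ∝ λ^2e^(−4λ) · λ^6e^(−27.35λ) = λ^8e^(−31.35λ), i.e. Gamma(9, 31.35).
Mode = (a−1)/b = 8/31.35 ≈ 0.255.

λ̂_MAP = 0.255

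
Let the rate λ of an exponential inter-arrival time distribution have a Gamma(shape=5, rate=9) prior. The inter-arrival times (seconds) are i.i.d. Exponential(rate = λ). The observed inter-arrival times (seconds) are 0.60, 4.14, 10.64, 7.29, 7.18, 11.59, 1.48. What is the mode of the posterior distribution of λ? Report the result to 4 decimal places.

λ̂_MAP = 0.2119

The Exponential(rate=λ) likelihood is ∝ λ^n e^(−λΣtᵢ). Here n = 7 and Σtᵢ = 0.60 + 4.14 + 10.64 + 7.29 + 7.18 + 11.59 + 1.48 = 42.92.
Posterior ∝ λ^4e^(−9λ) · λ^7e^(−42.92λ) = λ^11e^(−51.92λ), i.e. Gamma(12, 51.92).
Mode = (a−1)/b = 11/51.92 ≈ 0.2119.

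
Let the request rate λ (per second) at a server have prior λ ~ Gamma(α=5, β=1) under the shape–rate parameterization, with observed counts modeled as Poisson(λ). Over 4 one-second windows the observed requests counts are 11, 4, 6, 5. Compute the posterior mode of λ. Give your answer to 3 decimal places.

Σxᵢ = 11+4+6+5 = 26, with n = 4.
Posterior ∝ λ^4e^(−1λ) · λ^26e^(−4λ) = λ^30e^(−5λ), i.e. Gamma(shape=31, rate=5).
The mode of a Gamma(a, b) with a ≥ 1 (shape–rate) is (a−1)/b = 30/5 ≈ 6.000.

λ̂_MAP = 6.000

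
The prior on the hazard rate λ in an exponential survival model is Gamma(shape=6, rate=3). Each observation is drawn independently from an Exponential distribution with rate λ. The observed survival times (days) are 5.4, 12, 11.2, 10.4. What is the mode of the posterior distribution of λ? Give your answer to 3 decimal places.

The Exponential(rate=λ) likelihood is ∝ λ^n e^(−λΣtᵢ). Here n = 4 and Σtᵢ = 5.4 + 12 + 11.2 + 10.4 = 39.
Posterior ∝ λ^5e^(−3λ) · λ^4e^(−39λ) = λ^9e^(−42λ), i.e. Gamma(10, 42).
Mode = (a−1)/b = 9/42 ≈ 0.214.

λ̂_MAP = 0.214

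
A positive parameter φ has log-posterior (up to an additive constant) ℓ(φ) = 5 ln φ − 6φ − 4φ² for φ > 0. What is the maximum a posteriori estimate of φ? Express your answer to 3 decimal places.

φ̂_MAP = 0.500

ℓ'(φ) = 5/φ − 6 − 8φ. Setting this to zero and multiplying by φ: 8φ² + 6φ − 5 = 0.
φ = (−6 + √(6² + 4·8·5)) / (2·8) = (−6 + √196) / 16 = (−6 + 14)/16 = 1/2.
ℓ''(φ) = −5/φ² − 8 < 0, confirming a maximum.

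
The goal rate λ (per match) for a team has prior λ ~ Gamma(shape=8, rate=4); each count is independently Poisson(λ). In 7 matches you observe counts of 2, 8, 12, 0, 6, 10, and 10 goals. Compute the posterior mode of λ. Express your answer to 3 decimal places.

λ̂_MAP = 5.000

Σxᵢ = 2+8+12+0+6+10+10 = 48, with n = 7.
Posterior ∝ λ^7e^(−4λ) · λ^48e^(−7λ) = λ^55e^(−11λ), i.e. Gamma(shape=56, rate=11).
The mode of a Gamma(a, b) with a ≥ 1 (shape–rate) is (a−1)/b = 55/11 ≈ 5.000.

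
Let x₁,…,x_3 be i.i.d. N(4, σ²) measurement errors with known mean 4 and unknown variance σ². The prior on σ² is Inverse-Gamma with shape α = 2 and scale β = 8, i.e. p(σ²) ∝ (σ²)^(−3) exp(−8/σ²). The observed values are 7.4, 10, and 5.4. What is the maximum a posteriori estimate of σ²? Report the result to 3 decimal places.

Sum of squared deviations about the known mean: SS = (7.4−4)² + (10−4)² + (5.4−4)² = 49.52.
The Normal likelihood contributes (σ²)^(−n/2) exp(−SS/(2σ²)), so the posterior is Inverse-Gamma(α + n/2, β + SS/2) = Inverse-Gamma(3.5, 32.76).
The mode of Inverse-Gamma(a, b) is b/(a+1) = 32.76/4.5 ≈ 7.280.

σ̂²_MAP = 7.280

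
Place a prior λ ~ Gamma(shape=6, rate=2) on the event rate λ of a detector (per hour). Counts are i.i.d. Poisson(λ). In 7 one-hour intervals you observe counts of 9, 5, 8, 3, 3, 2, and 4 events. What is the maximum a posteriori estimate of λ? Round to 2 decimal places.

λ̂_MAP = 4.33

Σxᵢ = 9+5+8+3+3+2+4 = 34, with n = 7.
Posterior ∝ λ^5e^(−2λ) · λ^34e^(−7λ) = λ^39e^(−9λ), i.e. Gamma(shape=40, rate=9).
The mode of a Gamma(a, b) with a ≥ 1 (shape–rate) is (a−1)/b = 39/9 ≈ 4.33.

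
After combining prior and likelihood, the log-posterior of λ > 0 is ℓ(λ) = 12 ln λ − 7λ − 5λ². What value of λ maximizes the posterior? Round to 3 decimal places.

ℓ'(λ) = 12/λ − 7 − 10λ. Setting this to zero and multiplying by λ: 10λ² + 7λ − 12 = 0.
λ = (−7 + √(7² + 4·10·12)) / (2·10) = (−7 + √529) / 20 = (−7 + 23)/20 = 4/5.
ℓ''(λ) = −12/λ² − 10 < 0, confirming a maximum.

λ̂_MAP = 0.800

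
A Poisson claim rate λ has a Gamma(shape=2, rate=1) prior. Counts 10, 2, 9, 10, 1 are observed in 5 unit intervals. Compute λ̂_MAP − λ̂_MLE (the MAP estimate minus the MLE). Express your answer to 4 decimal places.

Σxᵢ = 32. Posterior is Gamma(34, 6); MAP = (34−1)/6 = 33/6 ≈ 5.50000.
MLE = x̄ = 32/5 ≈ 6.40000.
Difference = 33/6 − 32/5 = -9/10 ≈ -0.9000.

MAP − MLE = -0.9000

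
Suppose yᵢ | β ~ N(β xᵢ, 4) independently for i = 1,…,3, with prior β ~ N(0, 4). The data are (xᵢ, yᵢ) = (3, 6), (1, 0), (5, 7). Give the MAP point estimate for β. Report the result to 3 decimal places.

β̂_MAP = 1.472

log p(β | y) = −Σ(yᵢ − βxᵢ)²/(2·4) − β²/(2·4) + const.
Setting the derivative to zero: Σxᵢ(yᵢ − βxᵢ)/4 − β/4 = 0, so β = Σxᵢyᵢ / (Σxᵢ² + σ²/τ²).
Σxᵢyᵢ = 3·6 + 1·0 + 5·7 = 53; Σxᵢ² = 35; σ²/τ² = 1.
β̂_MAP = 53 / (35 + 1) = 53/36 ≈ 1.472.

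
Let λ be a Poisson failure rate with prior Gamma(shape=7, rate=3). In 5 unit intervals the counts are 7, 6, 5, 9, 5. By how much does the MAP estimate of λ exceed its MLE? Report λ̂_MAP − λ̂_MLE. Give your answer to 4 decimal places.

Σxᵢ = 32. Posterior is Gamma(39, 8); MAP = (39−1)/8 = 38/8 ≈ 4.75000.
MLE = x̄ = 32/5 ≈ 6.40000.
Difference = 38/8 − 32/5 = -33/20 ≈ -1.6500.

MAP − MLE = -1.6500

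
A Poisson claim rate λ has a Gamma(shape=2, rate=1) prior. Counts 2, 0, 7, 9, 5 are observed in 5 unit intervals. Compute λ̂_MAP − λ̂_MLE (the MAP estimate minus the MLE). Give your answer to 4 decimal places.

MAP − MLE = -0.6000

Σxᵢ = 23. Posterior is Gamma(25, 6); MAP = (25−1)/6 = 24/6 ≈ 4.00000.
MLE = x̄ = 23/5 ≈ 4.60000.
Difference = 24/6 − 23/5 = -3/5 ≈ -0.6000.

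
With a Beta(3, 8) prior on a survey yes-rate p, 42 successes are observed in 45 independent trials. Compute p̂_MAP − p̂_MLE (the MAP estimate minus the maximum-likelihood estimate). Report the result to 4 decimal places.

MAP − MLE = -0.1185

Posterior is Beta(45, 11); MAP = (45−1)/(56−2) = 44/54 ≈ 0.81481.
MLE ignores the prior: p̂_MLE = k/n = 42/45 ≈ 0.93333.
Difference = 44/54 − 42/45 = -16/135 ≈ -0.1185.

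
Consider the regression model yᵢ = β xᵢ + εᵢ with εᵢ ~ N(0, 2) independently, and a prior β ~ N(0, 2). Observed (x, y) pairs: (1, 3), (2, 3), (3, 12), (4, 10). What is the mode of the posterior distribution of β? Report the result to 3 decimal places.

β̂_MAP = 2.742

log p(β | y) = −Σ(yᵢ − βxᵢ)²/(2·2) − β²/(2·2) + const.
Setting the derivative to zero: Σxᵢ(yᵢ − βxᵢ)/2 − β/2 = 0, so β = Σxᵢyᵢ / (Σxᵢ² + σ²/τ²).
Σxᵢyᵢ = 1·3 + 2·3 + 3·12 + 4·10 = 85; Σxᵢ² = 30; σ²/τ² = 1.
β̂_MAP = 85 / (30 + 1) = 85/31 ≈ 2.742.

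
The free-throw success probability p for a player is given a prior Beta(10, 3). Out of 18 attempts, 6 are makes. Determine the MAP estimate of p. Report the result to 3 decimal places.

Prior: Beta(10, 3).
Data: 6 successes in 18 trials. The binomial likelihood contributes p^6(1−p)^12, so the posterior is Beta(10+6, 3+12) = Beta(16, 15).
For Beta(a, b) with a, b > 1 the mode is (a−1)/(a+b−2) = 15/29 ≈ 0.517.

p̂_MAP = 0.517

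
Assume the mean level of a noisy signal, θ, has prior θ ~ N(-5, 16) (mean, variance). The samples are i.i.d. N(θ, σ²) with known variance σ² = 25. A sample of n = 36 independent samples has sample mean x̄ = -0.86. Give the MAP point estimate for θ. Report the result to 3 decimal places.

n = 36, x̄ = -0.86.
For a Normal prior and Normal likelihood with known variance, the posterior is Normal; its mode equals its mean, the precision-weighted average.
Prior precision 1/σ₀² = 1/16 = 0.0625; data precision n/σ² = 36/25 = 1.44.
θ̂ = (0.0625·(-5) + 1.44·(-0.86)) / (0.0625 + 1.44) = (-1.5509)/1.5025 = -15509/15025 ≈ -1.032.

θ̂_MAP = -1.032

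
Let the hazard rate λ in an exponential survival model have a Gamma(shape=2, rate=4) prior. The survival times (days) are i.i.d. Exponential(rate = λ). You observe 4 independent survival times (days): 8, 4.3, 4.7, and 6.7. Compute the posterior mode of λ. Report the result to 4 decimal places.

λ̂_MAP = 0.1805

The Exponential(rate=λ) likelihood is ∝ λ^n e^(−λΣtᵢ). Here n = 4 and Σtᵢ = 8 + 4.3 + 4.7 + 6.7 = 23.7.
Posterior ∝ λe^(−4λ) · λ^4e^(−23.7λ) = λ^5e^(−27.7λ), i.e. Gamma(6, 27.7).
Mode = (a−1)/b = 5/27.7 ≈ 0.1805.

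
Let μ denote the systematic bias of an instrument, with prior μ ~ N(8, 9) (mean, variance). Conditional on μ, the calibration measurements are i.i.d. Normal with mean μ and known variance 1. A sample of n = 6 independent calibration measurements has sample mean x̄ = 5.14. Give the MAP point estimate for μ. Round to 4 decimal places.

n = 6, x̄ = 5.14.
For a Normal prior and Normal likelihood with known variance, the posterior is Normal; its mode equals its mean, the precision-weighted average.
Prior precision 1/σ₀² = 1/9; data precision n/σ² = 6/1 = 6.
μ̂ = ((1/9)·8 + 6·5.14) / (1/9 + 6) = (7139/225)/(55/9) = 5.1920.

μ̂_MAP = 5.1920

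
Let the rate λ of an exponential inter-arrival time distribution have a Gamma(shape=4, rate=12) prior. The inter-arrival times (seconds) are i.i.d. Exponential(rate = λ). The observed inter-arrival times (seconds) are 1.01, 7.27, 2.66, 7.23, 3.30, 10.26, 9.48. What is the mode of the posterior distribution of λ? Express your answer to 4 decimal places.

The Exponential(rate=λ) likelihood is ∝ λ^n e^(−λΣtᵢ). Here n = 7 and Σtᵢ = 1.01 + 7.27 + 2.66 + 7.23 + 3.30 + 10.26 + 9.48 = 41.21.
Posterior ∝ λ^3e^(−12λ) · λ^7e^(−41.21λ) = λ^10e^(−53.21λ), i.e. Gamma(11, 53.21).
Mode = (a−1)/b = 10/53.21 ≈ 0.1879.

λ̂_MAP = 0.1879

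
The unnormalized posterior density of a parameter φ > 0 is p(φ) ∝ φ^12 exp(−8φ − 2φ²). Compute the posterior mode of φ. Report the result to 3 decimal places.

ℓ'(φ) = 12/φ − 8 − 4φ. Setting this to zero and multiplying by φ: 4φ² + 8φ − 12 = 0.
φ = (−8 + √(8² + 4·4·12)) / (2·4) = (−8 + √256) / 8 = (−8 + 16)/8 = 1.
ℓ''(φ) = −12/φ² − 4 < 0, confirming a maximum.

φ̂_MAP = 1.000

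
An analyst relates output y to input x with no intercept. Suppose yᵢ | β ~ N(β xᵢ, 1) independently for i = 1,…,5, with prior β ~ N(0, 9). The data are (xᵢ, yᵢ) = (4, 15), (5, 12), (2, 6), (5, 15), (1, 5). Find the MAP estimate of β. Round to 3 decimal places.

log p(β | y) = −Σ(yᵢ − βxᵢ)²/(2·1) − β²/(2·9) + const.
Setting the derivative to zero: Σxᵢ(yᵢ − βxᵢ)/1 − β/9 = 0, so β = Σxᵢyᵢ / (Σxᵢ² + σ²/τ²).
Σxᵢyᵢ = 4·15 + 5·12 + 2·6 + 5·15 + 1·5 = 212; Σxᵢ² = 71; σ²/τ² = 1/9.
β̂_MAP = 212 / (71 + 1/9) = 212/(640/9) = 477/160 ≈ 2.981.

β̂_MAP = 2.981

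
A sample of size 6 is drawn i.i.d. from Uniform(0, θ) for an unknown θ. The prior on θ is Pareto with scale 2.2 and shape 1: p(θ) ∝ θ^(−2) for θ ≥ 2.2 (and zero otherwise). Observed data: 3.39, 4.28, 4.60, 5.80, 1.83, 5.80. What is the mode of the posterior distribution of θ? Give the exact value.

θ̂_MAP = 5.80

The Uniform(0, θ) likelihood is θ^(−n) for θ ≥ max(xᵢ), zero otherwise. Here max(xᵢ) = 5.80.
Posterior ∝ θ^(−2) · θ^(−6) = θ^(−8) on θ ≥ max(2.2, 5.80) = 5.80.
This density is strictly decreasing in θ, so the posterior mode lies at the lower boundary of the support.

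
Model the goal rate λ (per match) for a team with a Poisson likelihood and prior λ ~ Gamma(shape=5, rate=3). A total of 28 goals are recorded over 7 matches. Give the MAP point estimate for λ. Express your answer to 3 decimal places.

λ̂_MAP = 3.200

Σxᵢ = 28, n = 7.
Posterior ∝ λ^4e^(−3λ) · λ^28e^(−7λ) = λ^32e^(−10λ), i.e. Gamma(shape=33, rate=10).
The mode of a Gamma(a, b) with a ≥ 1 (shape–rate) is (a−1)/b = 32/10 ≈ 3.200.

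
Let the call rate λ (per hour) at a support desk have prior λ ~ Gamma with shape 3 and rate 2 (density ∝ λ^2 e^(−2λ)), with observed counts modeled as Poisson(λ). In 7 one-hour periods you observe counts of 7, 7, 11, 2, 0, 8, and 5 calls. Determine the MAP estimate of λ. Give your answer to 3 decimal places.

Σxᵢ = 7+7+11+2+0+8+5 = 40, with n = 7.
Posterior ∝ λ^2e^(−2λ) · λ^40e^(−7λ) = λ^42e^(−9λ), i.e. Gamma(shape=43, rate=9).
The mode of a Gamma(a, b) with a ≥ 1 (shape–rate) is (a−1)/b = 42/9 ≈ 4.667.

λ̂_MAP = 4.667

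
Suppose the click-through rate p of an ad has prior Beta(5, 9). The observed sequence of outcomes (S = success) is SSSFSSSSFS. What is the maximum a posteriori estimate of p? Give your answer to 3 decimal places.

p̂_MAP = 0.545

Prior: Beta(5, 9).
Data: 8 successes in 10 trials (from the sequence). The binomial likelihood contributes p^8(1−p)^2, so the posterior is Beta(5+8, 9+2) = Beta(13, 11).
For Beta(a, b) with a, b > 1 the mode is (a−1)/(a+b−2) = 12/22 ≈ 0.545.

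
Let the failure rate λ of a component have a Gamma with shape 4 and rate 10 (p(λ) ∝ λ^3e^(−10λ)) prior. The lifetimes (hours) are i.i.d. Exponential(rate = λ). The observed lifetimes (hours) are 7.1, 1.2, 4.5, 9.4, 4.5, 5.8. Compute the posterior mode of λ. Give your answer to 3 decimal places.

The Exponential(rate=λ) likelihood is ∝ λ^n e^(−λΣtᵢ). Here n = 6 and Σtᵢ = 7.1 + 1.2 + 4.5 + 9.4 + 4.5 + 5.8 = 32.5.
Posterior ∝ λ^3e^(−10λ) · λ^6e^(−32.5λ) = λ^9e^(−42.5λ), i.e. Gamma(10, 42.5).
Mode = (a−1)/b = 9/42.5 ≈ 0.212.

λ̂_MAP = 0.212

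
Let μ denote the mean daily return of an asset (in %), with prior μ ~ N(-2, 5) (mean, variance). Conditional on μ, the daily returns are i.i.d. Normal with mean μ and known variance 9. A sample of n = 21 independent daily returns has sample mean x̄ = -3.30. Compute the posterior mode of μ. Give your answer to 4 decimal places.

μ̂_MAP = -3.1974

n = 21, x̄ = -3.30.
For a Normal prior and Normal likelihood with known variance, the posterior is Normal; its mode equals its mean, the precision-weighted average.
Prior precision 1/σ₀² = 1/5 = 0.2; data precision n/σ² = 21/9 = 7/3.
μ̂ = (0.2·(-2) + (7/3)·(-3.3)) / (0.2 + 7/3) = (-8.1)/(38/15) = -243/76 ≈ -3.1974.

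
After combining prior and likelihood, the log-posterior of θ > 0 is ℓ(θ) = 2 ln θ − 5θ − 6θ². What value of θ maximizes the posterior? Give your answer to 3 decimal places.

θ̂_MAP = 0.250

ℓ'(θ) = 2/θ − 5 − 12θ. Setting this to zero and multiplying by θ: 12θ² + 5θ − 2 = 0.
θ = (−5 + √(5² + 4·12·2)) / (2·12) = (−5 + √121) / 24 = (−5 + 11)/24 = 1/4.
ℓ''(θ) = −2/θ² − 12 < 0, confirming a maximum.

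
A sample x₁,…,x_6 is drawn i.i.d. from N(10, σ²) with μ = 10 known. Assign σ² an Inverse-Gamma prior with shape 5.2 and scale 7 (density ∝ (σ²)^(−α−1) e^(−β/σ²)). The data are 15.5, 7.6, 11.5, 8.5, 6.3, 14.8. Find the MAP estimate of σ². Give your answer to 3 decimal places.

σ̂²_MAP = 4.959

Sum of squared deviations about the known mean: SS = (15.5−10)² + (7.6−10)² + (11.5−10)² + (8.5−10)² + (6.3−10)² + (14.8−10)² = 77.24.
The Normal likelihood contributes (σ²)^(−n/2) exp(−SS/(2σ²)), so the posterior is Inverse-Gamma(α + n/2, β + SS/2) = Inverse-Gamma(8.2, 45.62).
The mode of Inverse-Gamma(a, b) is b/(a+1) = 45.62/9.2 ≈ 4.959.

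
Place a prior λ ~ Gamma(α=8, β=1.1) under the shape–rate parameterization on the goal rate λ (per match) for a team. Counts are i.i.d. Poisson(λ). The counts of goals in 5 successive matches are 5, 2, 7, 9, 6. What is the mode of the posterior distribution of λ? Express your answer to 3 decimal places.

λ̂_MAP = 5.902

Σxᵢ = 5+2+7+9+6 = 29, with n = 5.
Posterior ∝ λ^7e^(−1.1λ) · λ^29e^(−5λ) = λ^36e^(−6.1λ), i.e. Gamma(shape=37, rate=6.1).
The mode of a Gamma(a, b) with a ≥ 1 (shape–rate) is (a−1)/b = 36/6.1 ≈ 5.902.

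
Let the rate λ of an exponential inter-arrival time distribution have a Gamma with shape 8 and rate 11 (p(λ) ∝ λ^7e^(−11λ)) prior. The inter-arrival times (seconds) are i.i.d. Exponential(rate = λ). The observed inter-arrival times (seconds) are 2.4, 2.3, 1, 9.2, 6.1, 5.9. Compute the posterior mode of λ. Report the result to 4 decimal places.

The Exponential(rate=λ) likelihood is ∝ λ^n e^(−λΣtᵢ). Here n = 6 and Σtᵢ = 2.4 + 2.3 + 1 + 9.2 + 6.1 + 5.9 = 26.9.
Posterior ∝ λ^7e^(−11λ) · λ^6e^(−26.9λ) = λ^13e^(−37.9λ), i.e. Gamma(14, 37.9).
Mode = (a−1)/b = 13/37.9 ≈ 0.3430.

λ̂_MAP = 0.3430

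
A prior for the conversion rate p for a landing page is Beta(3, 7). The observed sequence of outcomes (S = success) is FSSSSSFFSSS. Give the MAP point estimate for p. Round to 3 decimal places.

Prior: Beta(3, 7).
Data: 8 successes in 11 trials (from the sequence). The binomial likelihood contributes p^8(1−p)^3, so the posterior is Beta(3+8, 7+3) = Beta(11, 10).
For Beta(a, b) with a, b > 1 the mode is (a−1)/(a+b−2) = 10/19 ≈ 0.526.

p̂_MAP = 0.526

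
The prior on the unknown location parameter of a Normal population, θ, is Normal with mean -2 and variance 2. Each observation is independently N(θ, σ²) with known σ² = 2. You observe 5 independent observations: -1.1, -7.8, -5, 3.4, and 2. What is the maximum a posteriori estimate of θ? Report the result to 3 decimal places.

n = 5; x̄ = ((-1.1) + (-7.8) + (-5) + 3.4 + 2)/5 = -8.5/5 = -1.7.
For a Normal prior and Normal likelihood with known variance, the posterior is Normal; its mode equals its mean, the precision-weighted average.
Prior precision 1/σ₀² = 1/2 = 0.5; data precision n/σ² = 5/2 = 2.5.
θ̂ = (0.5·(-2) + 2.5·(-1.7)) / (0.5 + 2.5) = (-5.25)/3 = -1.750.

θ̂_MAP = -1.750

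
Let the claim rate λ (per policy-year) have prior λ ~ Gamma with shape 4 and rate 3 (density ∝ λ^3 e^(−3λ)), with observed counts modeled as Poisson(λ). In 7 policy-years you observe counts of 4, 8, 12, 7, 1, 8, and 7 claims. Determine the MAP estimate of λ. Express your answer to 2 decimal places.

λ̂_MAP = 5.00

Σxᵢ = 4+8+12+7+1+8+7 = 47, with n = 7.
Posterior ∝ λ^3e^(−3λ) · λ^47e^(−7λ) = λ^50e^(−10λ), i.e. Gamma(shape=51, rate=10).
The mode of a Gamma(a, b) with a ≥ 1 (shape–rate) is (a−1)/b = 50/10 ≈ 5.00.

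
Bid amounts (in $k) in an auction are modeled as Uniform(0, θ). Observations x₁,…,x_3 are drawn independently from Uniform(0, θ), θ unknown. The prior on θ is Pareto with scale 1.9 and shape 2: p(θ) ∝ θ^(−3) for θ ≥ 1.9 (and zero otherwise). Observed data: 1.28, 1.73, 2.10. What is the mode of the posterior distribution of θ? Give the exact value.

The Uniform(0, θ) likelihood is θ^(−n) for θ ≥ max(xᵢ), zero otherwise. Here max(xᵢ) = 2.10.
Posterior ∝ θ^(−3) · θ^(−3) = θ^(−6) on θ ≥ max(1.9, 2.10) = 2.10.
This density is strictly decreasing in θ, so the posterior mode lies at the lower boundary of the support.

θ̂_MAP = 2.10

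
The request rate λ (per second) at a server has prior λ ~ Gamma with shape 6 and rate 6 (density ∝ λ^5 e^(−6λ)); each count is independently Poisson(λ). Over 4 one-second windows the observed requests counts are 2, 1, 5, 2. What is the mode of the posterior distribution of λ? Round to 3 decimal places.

Σxᵢ = 2+1+5+2 = 10, with n = 4.
Posterior ∝ λ^5e^(−6λ) · λ^10e^(−4λ) = λ^15e^(−10λ), i.e. Gamma(shape=16, rate=10).
The mode of a Gamma(a, b) with a ≥ 1 (shape–rate) is (a−1)/b = 15/10 ≈ 1.500.

λ̂_MAP = 1.500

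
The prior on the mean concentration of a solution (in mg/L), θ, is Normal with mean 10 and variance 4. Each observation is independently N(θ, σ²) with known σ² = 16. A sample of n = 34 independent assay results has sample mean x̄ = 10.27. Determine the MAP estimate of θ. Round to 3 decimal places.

n = 34, x̄ = 10.27.
For a Normal prior and Normal likelihood with known variance, the posterior is Normal; its mode equals its mean, the precision-weighted average.
Prior precision 1/σ₀² = 1/4 = 0.25; data precision n/σ² = 34/16 = 2.125.
θ̂ = (0.25·10 + 2.125·10.27) / (0.25 + 2.125) = 24.32375/2.375 = 19459/1900 ≈ 10.242.

θ̂_MAP = 10.242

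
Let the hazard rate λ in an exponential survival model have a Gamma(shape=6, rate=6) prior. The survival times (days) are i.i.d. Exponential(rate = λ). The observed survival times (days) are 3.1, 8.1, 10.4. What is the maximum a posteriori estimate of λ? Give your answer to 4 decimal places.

λ̂_MAP = 0.2899

The Exponential(rate=λ) likelihood is ∝ λ^n e^(−λΣtᵢ). Here n = 3 and Σtᵢ = 3.1 + 8.1 + 10.4 = 21.6.
Posterior ∝ λ^5e^(−6λ) · λ^3e^(−21.6λ) = λ^8e^(−27.6λ), i.e. Gamma(9, 27.6).
Mode = (a−1)/b = 8/27.6 ≈ 0.2899.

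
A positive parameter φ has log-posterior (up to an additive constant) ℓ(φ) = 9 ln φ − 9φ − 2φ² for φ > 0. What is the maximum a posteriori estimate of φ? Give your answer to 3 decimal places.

φ̂_MAP = 0.750

ℓ'(φ) = 9/φ − 9 − 4φ. Setting this to zero and multiplying by φ: 4φ² + 9φ − 9 = 0.
φ = (−9 + √(9² + 4·4·9)) / (2·4) = (−9 + √225) / 8 = (−9 + 15)/8 = 3/4.
ℓ''(φ) = −9/φ² − 4 < 0, confirming a maximum.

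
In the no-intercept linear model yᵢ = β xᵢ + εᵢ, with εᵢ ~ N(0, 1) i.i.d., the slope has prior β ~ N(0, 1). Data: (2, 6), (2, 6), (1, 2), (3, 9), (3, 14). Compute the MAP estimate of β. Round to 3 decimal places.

β̂_MAP = 3.393

log p(β | y) = −Σ(yᵢ − βxᵢ)²/(2·1) − β²/(2·1) + const.
Setting the derivative to zero: Σxᵢ(yᵢ − βxᵢ)/1 − β/1 = 0, so β = Σxᵢyᵢ / (Σxᵢ² + σ²/τ²).
Σxᵢyᵢ = 2·6 + 2·6 + 1·2 + 3·9 + 3·14 = 95; Σxᵢ² = 27; σ²/τ² = 1.
β̂_MAP = 95 / (27 + 1) = 95/28 ≈ 3.393.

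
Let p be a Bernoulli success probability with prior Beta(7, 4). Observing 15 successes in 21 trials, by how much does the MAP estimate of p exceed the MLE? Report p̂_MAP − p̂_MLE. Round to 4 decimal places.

MAP − MLE = -0.0143

Posterior is Beta(22, 10); MAP = (22−1)/(32−2) = 21/30 ≈ 0.70000.
MLE ignores the prior: p̂_MLE = k/n = 15/21 ≈ 0.71429.
Difference = 21/30 − 15/21 = -1/70 ≈ -0.0143.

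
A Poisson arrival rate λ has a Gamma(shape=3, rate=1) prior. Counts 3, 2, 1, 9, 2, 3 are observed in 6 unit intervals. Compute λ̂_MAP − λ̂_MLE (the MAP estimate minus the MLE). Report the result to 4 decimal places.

Σxᵢ = 20. Posterior is Gamma(23, 7); MAP = (23−1)/7 = 22/7 ≈ 3.14286.
MLE = x̄ = 20/6 ≈ 3.33333.
Difference = 22/7 − 20/6 = -4/21 ≈ -0.1905.

MAP − MLE = -0.1905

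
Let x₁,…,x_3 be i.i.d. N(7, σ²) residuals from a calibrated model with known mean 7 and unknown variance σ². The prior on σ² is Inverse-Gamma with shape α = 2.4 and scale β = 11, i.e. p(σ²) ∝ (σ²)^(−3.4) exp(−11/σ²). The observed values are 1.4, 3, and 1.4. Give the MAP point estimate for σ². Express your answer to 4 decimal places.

σ̂²_MAP = 10.2776

Sum of squared deviations about the known mean: SS = (1.4−7)² + (3−7)² + (1.4−7)² = 78.72.
The Normal likelihood contributes (σ²)^(−n/2) exp(−SS/(2σ²)), so the posterior is Inverse-Gamma(α + n/2, β + SS/2) = Inverse-Gamma(3.9, 50.36).
The mode of Inverse-Gamma(a, b) is b/(a+1) = 50.36/4.9 ≈ 10.2776.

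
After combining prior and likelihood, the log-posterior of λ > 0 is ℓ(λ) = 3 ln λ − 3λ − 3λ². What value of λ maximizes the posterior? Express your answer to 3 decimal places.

λ̂_MAP = 0.500

ℓ'(λ) = 3/λ − 3 − 6λ. Setting this to zero and multiplying by λ: 6λ² + 3λ − 3 = 0.
λ = (−3 + √(3² + 4·6·3)) / (2·6) = (−3 + √81) / 12 = (−3 + 9)/12 = 1/2.
ℓ''(λ) = −3/λ² − 6 < 0, confirming a maximum.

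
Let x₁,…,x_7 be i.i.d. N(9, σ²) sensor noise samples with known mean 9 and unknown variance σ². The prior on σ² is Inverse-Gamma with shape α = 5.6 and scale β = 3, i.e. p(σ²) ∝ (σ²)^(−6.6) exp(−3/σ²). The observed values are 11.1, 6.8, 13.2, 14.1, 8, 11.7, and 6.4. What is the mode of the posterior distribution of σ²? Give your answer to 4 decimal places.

Sum of squared deviations about the known mean: SS = (11.1−9)² + (6.8−9)² + (13.2−9)² + (14.1−9)² + (8−9)² + (11.7−9)² + (6.4−9)² = 67.95.
The Normal likelihood contributes (σ²)^(−n/2) exp(−SS/(2σ²)), so the posterior is Inverse-Gamma(α + n/2, β + SS/2) = Inverse-Gamma(9.1, 36.975).
The mode of Inverse-Gamma(a, b) is b/(a+1) = 36.975/10.1 ≈ 3.6609.

σ̂²_MAP = 3.6609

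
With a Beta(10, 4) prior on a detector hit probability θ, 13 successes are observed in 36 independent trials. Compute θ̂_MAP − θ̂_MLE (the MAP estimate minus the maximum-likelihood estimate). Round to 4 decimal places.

Posterior is Beta(23, 27); MAP = (23−1)/(50−2) = 22/48 ≈ 0.45833.
MLE ignores the prior: θ̂_MLE = k/n = 13/36 ≈ 0.36111.
Difference = 22/48 − 13/36 = 7/72 ≈ 0.0972.

MAP − MLE = 0.0972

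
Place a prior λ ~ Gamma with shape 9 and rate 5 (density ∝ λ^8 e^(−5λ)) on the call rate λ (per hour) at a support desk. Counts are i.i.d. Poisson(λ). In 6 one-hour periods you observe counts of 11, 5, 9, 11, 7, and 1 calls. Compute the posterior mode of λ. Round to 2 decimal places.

Σxᵢ = 11+5+9+11+7+1 = 44, with n = 6.
Posterior ∝ λ^8e^(−5λ) · λ^44e^(−6λ) = λ^52e^(−11λ), i.e. Gamma(shape=53, rate=11).
The mode of a Gamma(a, b) with a ≥ 1 (shape–rate) is (a−1)/b = 52/11 ≈ 4.73.

λ̂_MAP = 4.73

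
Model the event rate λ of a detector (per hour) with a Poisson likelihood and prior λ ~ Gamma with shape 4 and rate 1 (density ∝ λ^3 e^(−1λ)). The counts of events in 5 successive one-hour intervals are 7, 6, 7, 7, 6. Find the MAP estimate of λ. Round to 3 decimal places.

Σxᵢ = 7+6+7+7+6 = 33, with n = 5.
Posterior ∝ λ^3e^(−1λ) · λ^33e^(−5λ) = λ^36e^(−6λ), i.e. Gamma(shape=37, rate=6).
The mode of a Gamma(a, b) with a ≥ 1 (shape–rate) is (a−1)/b = 36/6 ≈ 6.000.

λ̂_MAP = 6.000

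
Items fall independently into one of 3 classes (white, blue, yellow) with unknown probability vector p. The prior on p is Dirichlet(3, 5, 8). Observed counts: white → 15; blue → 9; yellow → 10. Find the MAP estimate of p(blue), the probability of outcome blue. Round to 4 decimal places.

MAP estimate of p(blue) = 0.2766

The posterior is Dirichlet(αᵢ + nᵢ) = Dirichlet(18, 14, 18).
For a Dirichlet(a₁,…,a_K) with all aᵢ > 1, the mode has j-th component (aⱼ − 1)/(Σaᵢ − K).
Here Σaᵢ = 50 and K = 3, so p(blue) = (14 − 1)/(50 − 3) = 13/47 ≈ 0.2766.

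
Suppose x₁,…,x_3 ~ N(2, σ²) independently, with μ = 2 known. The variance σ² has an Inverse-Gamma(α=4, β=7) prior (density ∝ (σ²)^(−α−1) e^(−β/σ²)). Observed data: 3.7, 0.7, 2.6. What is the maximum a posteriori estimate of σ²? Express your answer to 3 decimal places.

σ̂²_MAP = 1.457

Sum of squared deviations about the known mean: SS = (3.7−2)² + (0.7−2)² + (2.6−2)² = 4.94.
The Normal likelihood contributes (σ²)^(−n/2) exp(−SS/(2σ²)), so the posterior is Inverse-Gamma(α + n/2, β + SS/2) = Inverse-Gamma(5.5, 9.47).
The mode of Inverse-Gamma(a, b) is b/(a+1) = 9.47/6.5 ≈ 1.457.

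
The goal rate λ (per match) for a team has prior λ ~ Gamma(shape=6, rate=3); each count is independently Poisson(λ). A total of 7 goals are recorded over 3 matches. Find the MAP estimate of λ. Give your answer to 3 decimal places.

λ̂_MAP = 2.000

Σxᵢ = 7, n = 3.
Posterior ∝ λ^5e^(−3λ) · λ^7e^(−3λ) = λ^12e^(−6λ), i.e. Gamma(shape=13, rate=6).
The mode of a Gamma(a, b) with a ≥ 1 (shape–rate) is (a−1)/b = 12/6 ≈ 2.000.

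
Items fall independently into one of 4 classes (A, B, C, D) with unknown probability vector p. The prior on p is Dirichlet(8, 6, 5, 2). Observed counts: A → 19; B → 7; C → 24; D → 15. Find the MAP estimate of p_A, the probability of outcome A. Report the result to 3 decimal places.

MAP estimate of p_A = 0.317

The posterior is Dirichlet(αᵢ + nᵢ) = Dirichlet(27, 13, 29, 17).
For a Dirichlet(a₁,…,a_K) with all aᵢ > 1, the mode has j-th component (aⱼ − 1)/(Σaᵢ − K).
Here Σaᵢ = 86 and K = 4, so p_A = (27 − 1)/(86 − 4) = 26/82 ≈ 0.317.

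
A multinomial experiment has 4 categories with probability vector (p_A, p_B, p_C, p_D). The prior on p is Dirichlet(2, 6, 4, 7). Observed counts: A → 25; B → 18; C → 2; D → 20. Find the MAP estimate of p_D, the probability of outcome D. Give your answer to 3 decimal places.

The posterior is Dirichlet(αᵢ + nᵢ) = Dirichlet(27, 24, 6, 27).
For a Dirichlet(a₁,…,a_K) with all aᵢ > 1, the mode has j-th component (aⱼ − 1)/(Σaᵢ − K).
Here Σaᵢ = 84 and K = 4, so p_D = (27 − 1)/(84 − 4) = 26/80 ≈ 0.325.

MAP estimate of p_D = 0.325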